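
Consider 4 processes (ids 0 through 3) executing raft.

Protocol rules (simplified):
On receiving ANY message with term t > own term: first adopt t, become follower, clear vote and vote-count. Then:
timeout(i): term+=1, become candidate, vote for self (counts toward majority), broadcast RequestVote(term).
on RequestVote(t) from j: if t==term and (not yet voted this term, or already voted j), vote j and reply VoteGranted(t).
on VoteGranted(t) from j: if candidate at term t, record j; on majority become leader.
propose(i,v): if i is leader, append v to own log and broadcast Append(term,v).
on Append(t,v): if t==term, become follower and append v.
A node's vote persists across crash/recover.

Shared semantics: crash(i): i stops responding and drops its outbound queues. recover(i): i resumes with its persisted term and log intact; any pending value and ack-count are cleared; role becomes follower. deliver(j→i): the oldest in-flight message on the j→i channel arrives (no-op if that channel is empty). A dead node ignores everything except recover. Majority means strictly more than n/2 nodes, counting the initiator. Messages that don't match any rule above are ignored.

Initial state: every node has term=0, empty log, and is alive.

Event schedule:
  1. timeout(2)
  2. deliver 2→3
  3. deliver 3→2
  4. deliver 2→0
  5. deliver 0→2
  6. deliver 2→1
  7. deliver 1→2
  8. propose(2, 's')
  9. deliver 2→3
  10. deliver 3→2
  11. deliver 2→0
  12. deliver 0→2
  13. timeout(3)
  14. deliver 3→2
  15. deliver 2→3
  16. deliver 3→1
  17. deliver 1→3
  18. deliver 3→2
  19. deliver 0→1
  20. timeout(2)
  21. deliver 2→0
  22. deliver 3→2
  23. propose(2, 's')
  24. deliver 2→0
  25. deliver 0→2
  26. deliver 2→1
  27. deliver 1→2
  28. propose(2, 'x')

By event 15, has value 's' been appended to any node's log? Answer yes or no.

yes

e1 timeout(2): 2[cand,t=1,-]
e2 deliver 2→3: 3[foll,t=1,-]
e3 deliver 3→2: ·
e4 deliver 2→0: 0[foll,t=1,-]
e5 deliver 0→2: 2[lead,t=1,-]
e6 deliver 2→1: 1[foll,t=1,-]
e7 deliver 1→2: ·
e8 propose(2,'s'): 2[lead,t=1,s]
e9 deliver 2→3: 3[foll,t=1,s]
e10 deliver 3→2: ·
e11 deliver 2→0: 0[foll,t=1,s]
e12 deliver 0→2: ·
e13 timeout(3): 3[cand,t=2,s]
e14 deliver 3→2: 2[foll,t=2,s]
e15 deliver 2→3: ·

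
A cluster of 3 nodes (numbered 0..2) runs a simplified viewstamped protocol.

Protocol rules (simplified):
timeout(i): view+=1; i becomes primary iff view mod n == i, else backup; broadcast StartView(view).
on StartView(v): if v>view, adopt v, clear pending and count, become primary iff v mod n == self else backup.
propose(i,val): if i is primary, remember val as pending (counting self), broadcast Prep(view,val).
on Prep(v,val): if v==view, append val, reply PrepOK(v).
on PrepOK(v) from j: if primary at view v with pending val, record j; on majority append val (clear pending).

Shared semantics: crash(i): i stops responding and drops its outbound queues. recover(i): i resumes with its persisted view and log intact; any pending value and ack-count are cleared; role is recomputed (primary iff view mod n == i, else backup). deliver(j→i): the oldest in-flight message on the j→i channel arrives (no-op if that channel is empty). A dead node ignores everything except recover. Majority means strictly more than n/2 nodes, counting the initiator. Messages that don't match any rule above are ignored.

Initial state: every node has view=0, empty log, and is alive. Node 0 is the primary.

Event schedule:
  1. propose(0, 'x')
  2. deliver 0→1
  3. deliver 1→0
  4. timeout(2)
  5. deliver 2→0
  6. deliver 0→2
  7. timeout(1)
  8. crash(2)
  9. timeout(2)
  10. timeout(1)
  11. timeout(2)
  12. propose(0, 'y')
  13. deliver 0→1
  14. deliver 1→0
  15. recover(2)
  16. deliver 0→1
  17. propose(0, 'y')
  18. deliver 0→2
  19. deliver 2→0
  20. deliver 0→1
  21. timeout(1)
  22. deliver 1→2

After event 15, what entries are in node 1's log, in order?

x

1. propose(0,'x'):  nop
2. deliver 0→1:  <1:back v0 x>
3. deliver 1→0:  <0:prim v0 x>
4. timeout(2):  <2:back v1 ->
5. deliver 2→0:  <0:back v1 x>
6. deliver 0→2:  nop
7. timeout(1):  <1:prim v1 x>
8. crash(2):  <2:✗back v1 ->
9. timeout(2):  nop
10. timeout(1):  <1:back v2 x>
11. timeout(2):  nop
12. propose(0,'y'):  nop
13. deliver 0→1:  nop
14. deliver 1→0:  nop
15. recover(2):  <2:back v1 ->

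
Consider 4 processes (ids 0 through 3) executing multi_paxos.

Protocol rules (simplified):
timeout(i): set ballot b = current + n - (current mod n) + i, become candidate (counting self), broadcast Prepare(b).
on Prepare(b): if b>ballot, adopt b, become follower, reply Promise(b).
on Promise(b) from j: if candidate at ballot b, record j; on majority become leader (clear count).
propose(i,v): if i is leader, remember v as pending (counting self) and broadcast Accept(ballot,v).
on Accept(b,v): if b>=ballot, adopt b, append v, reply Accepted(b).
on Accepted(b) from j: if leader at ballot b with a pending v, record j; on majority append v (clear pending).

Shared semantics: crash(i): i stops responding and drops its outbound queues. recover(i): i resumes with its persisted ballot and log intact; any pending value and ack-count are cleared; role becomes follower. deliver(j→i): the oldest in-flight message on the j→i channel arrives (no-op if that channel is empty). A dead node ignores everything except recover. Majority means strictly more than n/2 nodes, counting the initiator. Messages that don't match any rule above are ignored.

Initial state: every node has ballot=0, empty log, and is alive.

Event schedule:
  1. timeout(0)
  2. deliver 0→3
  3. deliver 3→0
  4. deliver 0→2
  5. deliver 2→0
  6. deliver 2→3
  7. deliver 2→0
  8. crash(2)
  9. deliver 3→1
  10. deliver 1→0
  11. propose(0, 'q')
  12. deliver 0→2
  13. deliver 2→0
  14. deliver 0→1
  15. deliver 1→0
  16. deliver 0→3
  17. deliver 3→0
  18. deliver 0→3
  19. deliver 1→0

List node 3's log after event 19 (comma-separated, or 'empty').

q

[1] timeout(0) → N0(cand b4 [-])
[2] deliver 0→3 → N3(foll b4 [-])
[3] deliver 3→0 → ∅
[4] deliver 0→2 → N2(foll b4 [-])
[5] deliver 2→0 → N0(lead b4 [-])
[6] deliver 2→3 → ∅
[7] deliver 2→0 → ∅
[8] crash(2) → N2(✗foll b4 [-])
[9] deliver 3→1 → ∅
[10] deliver 1→0 → ∅
[11] propose(0,'q') → ∅
[12] deliver 0→2 → ∅
[13] deliver 2→0 → ∅
[14] deliver 0→1 → N1(foll b4 [-])
[15] deliver 1→0 → ∅
[16] deliver 0→3 → N3(foll b4 [q])
[17] deliver 3→0 → ∅
[18] deliver 0→3 → ∅
[19] deliver 1→0 → ∅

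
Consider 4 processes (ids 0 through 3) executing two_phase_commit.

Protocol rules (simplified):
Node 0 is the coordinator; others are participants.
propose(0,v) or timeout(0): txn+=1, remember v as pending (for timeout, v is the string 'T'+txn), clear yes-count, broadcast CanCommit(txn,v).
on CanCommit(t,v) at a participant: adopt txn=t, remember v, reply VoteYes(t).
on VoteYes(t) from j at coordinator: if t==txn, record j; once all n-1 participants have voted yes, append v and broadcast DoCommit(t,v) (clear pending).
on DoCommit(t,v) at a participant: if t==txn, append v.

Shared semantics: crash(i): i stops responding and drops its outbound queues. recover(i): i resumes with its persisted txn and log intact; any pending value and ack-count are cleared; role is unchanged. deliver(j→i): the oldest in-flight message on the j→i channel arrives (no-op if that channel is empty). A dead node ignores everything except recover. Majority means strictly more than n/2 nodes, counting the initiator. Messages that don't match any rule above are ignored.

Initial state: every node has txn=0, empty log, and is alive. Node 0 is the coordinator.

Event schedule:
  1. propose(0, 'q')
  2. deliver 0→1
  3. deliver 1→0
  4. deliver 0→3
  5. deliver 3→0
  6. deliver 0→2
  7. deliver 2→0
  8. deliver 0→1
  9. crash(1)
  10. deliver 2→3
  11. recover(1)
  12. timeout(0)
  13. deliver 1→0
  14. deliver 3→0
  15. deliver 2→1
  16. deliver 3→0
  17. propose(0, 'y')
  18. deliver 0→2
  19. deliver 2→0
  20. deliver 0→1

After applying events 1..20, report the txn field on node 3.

[1] propose(0,'q') → N0(coor t1 [-])
[2] deliver 0→1 → N1(part t1 [-])
[3] deliver 1→0 → ∅
[4] deliver 0→3 → N3(part t1 [-])
[5] deliver 3→0 → ∅
[6] deliver 0→2 → N2(part t1 [-])
[7] deliver 2→0 → N0(coor t1 [q])
[8] deliver 0→1 → N1(part t1 [q])
[9] crash(1) → N1(✗part t1 [q])
[10] deliver 2→3 → ∅
[11] recover(1) → N1(part t1 [q])
[12] timeout(0) → N0(coor t2 [q])
[13] deliver 1→0 → ∅
[14] deliver 3→0 → ∅
[15] deliver 2→1 → ∅
[16] deliver 3→0 → ∅
[17] propose(0,'y') → N0(coor t3 [q])
[18] deliver 0→2 → N2(part t1 [q])
[19] deliver 2→0 → ∅
[20] deliver 0→1 → N1(part t2 [q])

1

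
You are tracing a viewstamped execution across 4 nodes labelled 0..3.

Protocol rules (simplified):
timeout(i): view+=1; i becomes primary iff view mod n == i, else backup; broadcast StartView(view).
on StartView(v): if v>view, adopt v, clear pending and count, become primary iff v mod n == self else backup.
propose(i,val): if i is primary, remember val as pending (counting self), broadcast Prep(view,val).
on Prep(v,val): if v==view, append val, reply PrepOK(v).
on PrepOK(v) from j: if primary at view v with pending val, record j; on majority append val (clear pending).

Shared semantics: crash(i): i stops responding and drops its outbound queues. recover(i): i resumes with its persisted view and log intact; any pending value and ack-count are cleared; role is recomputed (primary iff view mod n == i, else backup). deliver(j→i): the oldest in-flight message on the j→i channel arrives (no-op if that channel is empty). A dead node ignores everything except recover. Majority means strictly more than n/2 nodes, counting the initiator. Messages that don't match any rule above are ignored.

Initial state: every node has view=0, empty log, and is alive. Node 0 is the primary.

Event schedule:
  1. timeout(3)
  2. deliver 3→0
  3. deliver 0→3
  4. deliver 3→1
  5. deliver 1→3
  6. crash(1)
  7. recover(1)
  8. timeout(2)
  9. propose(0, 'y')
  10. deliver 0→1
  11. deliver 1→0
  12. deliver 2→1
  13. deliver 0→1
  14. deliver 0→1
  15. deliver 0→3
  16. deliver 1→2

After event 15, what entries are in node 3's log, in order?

1. timeout(3):  <3:back v1 ->
2. deliver 3→0:  <0:back v1 ->
3. deliver 0→3:  nop
4. deliver 3→1:  <1:prim v1 ->
5. deliver 1→3:  nop
6. crash(1):  <1:✗prim v1 ->
7. recover(1):  <1:prim v1 ->
8. timeout(2):  <2:back v1 ->
9. propose(0,'y'):  nop
10. deliver 0→1:  nop
11. deliver 1→0:  nop
12. deliver 2→1:  nop
13. deliver 0→1:  nop
14. deliver 0→1:  nop
15. deliver 0→3:  nop

empty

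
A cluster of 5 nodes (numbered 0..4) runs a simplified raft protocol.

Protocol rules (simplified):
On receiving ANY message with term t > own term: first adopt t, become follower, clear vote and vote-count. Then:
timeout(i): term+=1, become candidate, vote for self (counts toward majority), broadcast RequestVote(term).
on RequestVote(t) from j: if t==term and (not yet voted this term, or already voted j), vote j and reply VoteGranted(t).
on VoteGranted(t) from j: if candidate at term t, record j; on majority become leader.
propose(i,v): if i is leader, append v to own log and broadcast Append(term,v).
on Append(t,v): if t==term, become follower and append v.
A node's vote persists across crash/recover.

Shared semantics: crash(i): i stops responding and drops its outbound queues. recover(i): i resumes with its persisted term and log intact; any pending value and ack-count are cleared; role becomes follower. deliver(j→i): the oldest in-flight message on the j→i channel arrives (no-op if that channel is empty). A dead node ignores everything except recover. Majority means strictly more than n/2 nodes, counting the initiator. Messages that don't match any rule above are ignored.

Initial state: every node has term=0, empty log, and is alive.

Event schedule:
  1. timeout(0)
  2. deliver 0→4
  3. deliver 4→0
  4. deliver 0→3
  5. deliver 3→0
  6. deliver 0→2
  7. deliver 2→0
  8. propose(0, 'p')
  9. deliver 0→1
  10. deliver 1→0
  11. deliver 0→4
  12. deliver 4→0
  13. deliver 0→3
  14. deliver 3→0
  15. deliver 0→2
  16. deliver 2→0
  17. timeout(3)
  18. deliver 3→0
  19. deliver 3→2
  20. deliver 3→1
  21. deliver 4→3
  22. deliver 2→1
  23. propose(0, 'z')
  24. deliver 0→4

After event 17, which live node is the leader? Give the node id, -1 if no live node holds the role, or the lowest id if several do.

0

after 1 — timeout(0): n0:cand/t1/[-]
after 2 — deliver 0→4: n4:foll/t1/[-]
after 3 — deliver 4→0: ·
after 4 — deliver 0→3: n3:foll/t1/[-]
after 5 — deliver 3→0: n0:lead/t1/[-]
after 6 — deliver 0→2: n2:foll/t1/[-]
after 7 — deliver 2→0: ·
after 8 — propose(0,'p'): n0:lead/t1/[p]
after 9 — deliver 0→1: n1:foll/t1/[-]
after 10 — deliver 1→0: ·
after 11 — deliver 0→4: n4:foll/t1/[p]
after 12 — deliver 4→0: ·
after 13 — deliver 0→3: n3:foll/t1/[p]
after 14 — deliver 3→0: ·
after 15 — deliver 0→2: n2:foll/t1/[p]
after 16 — deliver 2→0: ·
after 17 — timeout(3): n3:cand/t2/[p]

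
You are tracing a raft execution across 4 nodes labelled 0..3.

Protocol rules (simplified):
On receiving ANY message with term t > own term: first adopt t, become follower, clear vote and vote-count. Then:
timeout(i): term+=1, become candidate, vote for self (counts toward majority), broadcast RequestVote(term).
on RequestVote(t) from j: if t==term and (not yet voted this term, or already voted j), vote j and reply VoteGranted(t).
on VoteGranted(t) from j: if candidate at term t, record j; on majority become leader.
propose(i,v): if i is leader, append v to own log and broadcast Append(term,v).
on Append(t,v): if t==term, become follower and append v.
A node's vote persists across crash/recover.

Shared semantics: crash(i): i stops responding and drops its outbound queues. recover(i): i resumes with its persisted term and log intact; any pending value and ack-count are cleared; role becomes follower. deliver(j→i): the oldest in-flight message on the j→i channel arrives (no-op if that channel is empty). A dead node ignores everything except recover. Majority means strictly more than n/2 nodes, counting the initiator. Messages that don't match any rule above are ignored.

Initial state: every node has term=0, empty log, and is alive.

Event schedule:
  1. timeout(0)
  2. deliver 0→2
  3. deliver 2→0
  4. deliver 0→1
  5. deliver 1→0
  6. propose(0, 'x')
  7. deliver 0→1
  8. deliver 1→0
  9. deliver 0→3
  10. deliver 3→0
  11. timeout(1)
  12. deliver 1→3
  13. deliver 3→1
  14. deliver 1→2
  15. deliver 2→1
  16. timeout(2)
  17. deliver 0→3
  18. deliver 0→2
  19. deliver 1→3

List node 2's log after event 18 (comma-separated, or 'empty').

e1 timeout(0): 0[cand,t=1,-]
e2 deliver 0→2: 2[foll,t=1,-]
e3 deliver 2→0: ·
e4 deliver 0→1: 1[foll,t=1,-]
e5 deliver 1→0: 0[lead,t=1,-]
e6 propose(0,'x'): 0[lead,t=1,x]
e7 deliver 0→1: 1[foll,t=1,x]
e8 deliver 1→0: ·
e9 deliver 0→3: 3[foll,t=1,-]
e10 deliver 3→0: ·
e11 timeout(1): 1[cand,t=2,x]
e12 deliver 1→3: 3[foll,t=2,-]
e13 deliver 3→1: ·
e14 deliver 1→2: 2[foll,t=2,-]
e15 deliver 2→1: 1[lead,t=2,x]
e16 timeout(2): 2[cand,t=3,-]
e17 deliver 0→3: ·
e18 deliver 0→2: ·

empty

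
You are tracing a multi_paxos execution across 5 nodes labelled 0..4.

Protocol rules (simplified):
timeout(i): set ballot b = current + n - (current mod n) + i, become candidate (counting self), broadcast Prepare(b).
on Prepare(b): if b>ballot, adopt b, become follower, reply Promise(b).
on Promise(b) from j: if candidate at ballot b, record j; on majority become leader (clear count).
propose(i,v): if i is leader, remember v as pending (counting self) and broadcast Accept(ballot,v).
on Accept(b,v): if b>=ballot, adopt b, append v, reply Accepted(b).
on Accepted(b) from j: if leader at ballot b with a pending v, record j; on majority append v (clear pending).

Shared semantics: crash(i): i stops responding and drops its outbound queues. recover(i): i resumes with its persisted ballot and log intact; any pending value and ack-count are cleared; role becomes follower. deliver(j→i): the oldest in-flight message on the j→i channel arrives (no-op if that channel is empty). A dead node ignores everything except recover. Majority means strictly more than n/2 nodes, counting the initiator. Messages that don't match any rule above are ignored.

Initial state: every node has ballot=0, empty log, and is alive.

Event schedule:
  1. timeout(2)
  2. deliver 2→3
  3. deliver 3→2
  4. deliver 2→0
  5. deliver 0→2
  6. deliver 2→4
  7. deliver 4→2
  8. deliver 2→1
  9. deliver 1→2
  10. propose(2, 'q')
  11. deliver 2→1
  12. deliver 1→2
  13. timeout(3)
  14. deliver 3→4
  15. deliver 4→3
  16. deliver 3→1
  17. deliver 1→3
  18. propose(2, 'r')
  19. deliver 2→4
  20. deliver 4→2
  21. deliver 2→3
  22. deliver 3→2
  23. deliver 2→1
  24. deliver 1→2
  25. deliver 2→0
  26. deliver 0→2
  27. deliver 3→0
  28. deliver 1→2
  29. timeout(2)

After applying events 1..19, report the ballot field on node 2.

7

e1 timeout(2): 2[cand,b=7,-]
e2 deliver 2→3: 3[foll,b=7,-]
e3 deliver 3→2: ·
e4 deliver 2→0: 0[foll,b=7,-]
e5 deliver 0→2: 2[lead,b=7,-]
e6 deliver 2→4: 4[foll,b=7,-]
e7 deliver 4→2: ·
e8 deliver 2→1: 1[foll,b=7,-]
e9 deliver 1→2: ·
e10 propose(2,'q'): ·
e11 deliver 2→1: 1[foll,b=7,q]
e12 deliver 1→2: ·
e13 timeout(3): 3[cand,b=13,-]
e14 deliver 3→4: 4[foll,b=13,-]
e15 deliver 4→3: ·
e16 deliver 3→1: 1[foll,b=13,q]
e17 deliver 1→3: 3[lead,b=13,-]
e18 propose(2,'r'): ·
e19 deliver 2→4: ·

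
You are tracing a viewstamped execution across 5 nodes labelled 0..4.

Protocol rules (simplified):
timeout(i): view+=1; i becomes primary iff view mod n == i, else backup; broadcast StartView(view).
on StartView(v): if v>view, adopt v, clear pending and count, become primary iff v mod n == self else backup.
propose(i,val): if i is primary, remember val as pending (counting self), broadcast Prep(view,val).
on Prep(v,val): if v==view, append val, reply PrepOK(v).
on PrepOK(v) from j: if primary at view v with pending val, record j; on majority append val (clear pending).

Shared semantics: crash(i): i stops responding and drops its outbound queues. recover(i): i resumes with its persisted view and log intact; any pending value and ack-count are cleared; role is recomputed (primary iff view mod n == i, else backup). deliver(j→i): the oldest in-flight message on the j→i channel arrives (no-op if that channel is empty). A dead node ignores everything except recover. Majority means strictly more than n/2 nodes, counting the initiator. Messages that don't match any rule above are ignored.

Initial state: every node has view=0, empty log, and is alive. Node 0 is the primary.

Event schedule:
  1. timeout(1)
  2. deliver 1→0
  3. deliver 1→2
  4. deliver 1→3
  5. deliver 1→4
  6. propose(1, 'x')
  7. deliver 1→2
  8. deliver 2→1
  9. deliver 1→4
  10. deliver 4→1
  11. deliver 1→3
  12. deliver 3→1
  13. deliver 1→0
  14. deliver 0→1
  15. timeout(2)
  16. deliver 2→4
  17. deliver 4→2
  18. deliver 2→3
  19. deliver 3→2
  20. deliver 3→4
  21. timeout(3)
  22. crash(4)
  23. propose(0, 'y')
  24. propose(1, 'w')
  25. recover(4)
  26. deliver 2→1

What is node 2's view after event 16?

2

after 1 — timeout(1): n1:prim/v1/[-]
after 2 — deliver 1→0: n0:back/v1/[-]
after 3 — deliver 1→2: n2:back/v1/[-]
after 4 — deliver 1→3: n3:back/v1/[-]
after 5 — deliver 1→4: n4:back/v1/[-]
after 6 — propose(1,'x'): ·
after 7 — deliver 1→2: n2:back/v1/[x]
after 8 — deliver 2→1: ·
after 9 — deliver 1→4: n4:back/v1/[x]
after 10 — deliver 4→1: n1:prim/v1/[x]
after 11 — deliver 1→3: n3:back/v1/[x]
after 12 — deliver 3→1: ·
after 13 — deliver 1→0: n0:back/v1/[x]
after 14 — deliver 0→1: ·
after 15 — timeout(2): n2:prim/v2/[x]
after 16 — deliver 2→4: n4:back/v2/[x]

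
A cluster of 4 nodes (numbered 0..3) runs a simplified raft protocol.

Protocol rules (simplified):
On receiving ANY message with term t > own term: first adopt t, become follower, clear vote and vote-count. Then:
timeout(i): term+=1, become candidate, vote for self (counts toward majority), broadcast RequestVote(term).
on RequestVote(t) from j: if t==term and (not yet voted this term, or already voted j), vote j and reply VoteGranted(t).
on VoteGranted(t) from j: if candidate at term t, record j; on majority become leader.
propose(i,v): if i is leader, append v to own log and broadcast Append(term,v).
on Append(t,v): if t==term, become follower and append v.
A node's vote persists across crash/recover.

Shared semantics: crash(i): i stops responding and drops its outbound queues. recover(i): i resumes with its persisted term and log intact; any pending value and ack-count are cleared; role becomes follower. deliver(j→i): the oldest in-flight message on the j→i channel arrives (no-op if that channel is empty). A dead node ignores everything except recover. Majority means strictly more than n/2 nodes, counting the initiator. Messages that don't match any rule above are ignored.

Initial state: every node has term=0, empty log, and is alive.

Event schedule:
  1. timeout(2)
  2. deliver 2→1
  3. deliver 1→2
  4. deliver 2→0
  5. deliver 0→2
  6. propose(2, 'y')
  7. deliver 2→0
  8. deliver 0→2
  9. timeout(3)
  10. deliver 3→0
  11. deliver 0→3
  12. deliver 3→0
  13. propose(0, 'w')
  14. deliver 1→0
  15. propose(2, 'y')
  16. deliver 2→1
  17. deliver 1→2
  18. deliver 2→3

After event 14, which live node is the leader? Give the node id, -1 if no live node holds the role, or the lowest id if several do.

after 1 — timeout(2): n2:cand/t1/[-]
after 2 — deliver 2→1: n1:foll/t1/[-]
after 3 — deliver 1→2: ·
after 4 — deliver 2→0: n0:foll/t1/[-]
after 5 — deliver 0→2: n2:lead/t1/[-]
after 6 — propose(2,'y'): n2:lead/t1/[y]
after 7 — deliver 2→0: n0:foll/t1/[y]
after 8 — deliver 0→2: ·
after 9 — timeout(3): n3:cand/t1/[-]
after 10 — deliver 3→0: ·
after 11 — deliver 0→3: ·
after 12 — deliver 3→0: ·
after 13 — propose(0,'w'): ·
after 14 — deliver 1→0: ·

2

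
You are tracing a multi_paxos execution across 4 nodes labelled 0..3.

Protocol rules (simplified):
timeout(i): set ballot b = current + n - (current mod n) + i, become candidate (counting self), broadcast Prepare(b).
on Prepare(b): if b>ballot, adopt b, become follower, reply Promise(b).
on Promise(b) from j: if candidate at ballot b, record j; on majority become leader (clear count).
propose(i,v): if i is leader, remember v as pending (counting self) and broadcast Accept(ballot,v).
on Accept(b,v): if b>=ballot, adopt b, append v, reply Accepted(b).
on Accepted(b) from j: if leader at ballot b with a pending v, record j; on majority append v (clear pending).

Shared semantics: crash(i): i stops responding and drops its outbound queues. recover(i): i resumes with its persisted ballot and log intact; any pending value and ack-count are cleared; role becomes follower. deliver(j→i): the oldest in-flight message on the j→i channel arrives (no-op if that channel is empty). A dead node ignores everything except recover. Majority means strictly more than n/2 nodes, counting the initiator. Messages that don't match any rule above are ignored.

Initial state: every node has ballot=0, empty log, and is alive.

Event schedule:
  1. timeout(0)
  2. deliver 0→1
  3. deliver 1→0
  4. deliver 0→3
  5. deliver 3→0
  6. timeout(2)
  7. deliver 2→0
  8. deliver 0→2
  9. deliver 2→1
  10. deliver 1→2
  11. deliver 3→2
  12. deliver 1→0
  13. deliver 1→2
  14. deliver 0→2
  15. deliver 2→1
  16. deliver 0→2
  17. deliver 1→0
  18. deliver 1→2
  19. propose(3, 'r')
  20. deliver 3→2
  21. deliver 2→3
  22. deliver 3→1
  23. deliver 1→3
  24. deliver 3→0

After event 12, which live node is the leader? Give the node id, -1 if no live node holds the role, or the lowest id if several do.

-1

step 1 timeout(0): 0={cand,b=4,log=-}
step 2 deliver 0→1: 1={foll,b=4,log=-}
step 3 deliver 1→0: —
step 4 deliver 0→3: 3={foll,b=4,log=-}
step 5 deliver 3→0: 0={lead,b=4,log=-}
step 6 timeout(2): 2={cand,b=6,log=-}
step 7 deliver 2→0: 0={foll,b=6,log=-}
step 8 deliver 0→2: —
step 9 deliver 2→1: 1={foll,b=6,log=-}
step 10 deliver 1→2: —
step 11 deliver 3→2: —
step 12 deliver 1→0: —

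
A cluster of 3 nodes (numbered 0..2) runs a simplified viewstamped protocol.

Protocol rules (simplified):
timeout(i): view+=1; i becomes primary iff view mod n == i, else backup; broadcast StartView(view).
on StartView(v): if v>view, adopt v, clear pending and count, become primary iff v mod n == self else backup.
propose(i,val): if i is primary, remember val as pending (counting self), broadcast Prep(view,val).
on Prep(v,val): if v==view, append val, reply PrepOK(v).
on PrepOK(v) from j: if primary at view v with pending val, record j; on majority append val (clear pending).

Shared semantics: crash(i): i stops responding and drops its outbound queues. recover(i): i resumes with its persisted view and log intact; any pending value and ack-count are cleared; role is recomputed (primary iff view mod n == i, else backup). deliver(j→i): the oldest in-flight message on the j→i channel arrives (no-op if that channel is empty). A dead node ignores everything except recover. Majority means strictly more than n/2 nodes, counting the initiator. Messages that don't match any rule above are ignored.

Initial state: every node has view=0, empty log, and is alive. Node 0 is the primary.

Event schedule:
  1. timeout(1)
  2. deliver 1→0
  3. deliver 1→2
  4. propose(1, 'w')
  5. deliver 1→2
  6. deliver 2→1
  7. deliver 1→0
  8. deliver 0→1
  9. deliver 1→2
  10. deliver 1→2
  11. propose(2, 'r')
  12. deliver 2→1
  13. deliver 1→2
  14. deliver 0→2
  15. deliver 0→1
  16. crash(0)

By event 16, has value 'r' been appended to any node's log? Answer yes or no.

no

after 1 — timeout(1): n1:prim/v1/[-]
after 2 — deliver 1→0: n0:back/v1/[-]
after 3 — deliver 1→2: n2:back/v1/[-]
after 4 — propose(1,'w'): ·
after 5 — deliver 1→2: n2:back/v1/[w]
after 6 — deliver 2→1: n1:prim/v1/[w]
after 7 — deliver 1→0: n0:back/v1/[w]
after 8 — deliver 0→1: ·
after 9 — deliver 1→2: ·
after 10 — deliver 1→2: ·
after 11 — propose(2,'r'): ·
after 12 — deliver 2→1: ·
after 13 — deliver 1→2: ·
after 14 — deliver 0→2: ·
after 15 — deliver 0→1: ·
after 16 — crash(0): n0:✗back/v1/[w]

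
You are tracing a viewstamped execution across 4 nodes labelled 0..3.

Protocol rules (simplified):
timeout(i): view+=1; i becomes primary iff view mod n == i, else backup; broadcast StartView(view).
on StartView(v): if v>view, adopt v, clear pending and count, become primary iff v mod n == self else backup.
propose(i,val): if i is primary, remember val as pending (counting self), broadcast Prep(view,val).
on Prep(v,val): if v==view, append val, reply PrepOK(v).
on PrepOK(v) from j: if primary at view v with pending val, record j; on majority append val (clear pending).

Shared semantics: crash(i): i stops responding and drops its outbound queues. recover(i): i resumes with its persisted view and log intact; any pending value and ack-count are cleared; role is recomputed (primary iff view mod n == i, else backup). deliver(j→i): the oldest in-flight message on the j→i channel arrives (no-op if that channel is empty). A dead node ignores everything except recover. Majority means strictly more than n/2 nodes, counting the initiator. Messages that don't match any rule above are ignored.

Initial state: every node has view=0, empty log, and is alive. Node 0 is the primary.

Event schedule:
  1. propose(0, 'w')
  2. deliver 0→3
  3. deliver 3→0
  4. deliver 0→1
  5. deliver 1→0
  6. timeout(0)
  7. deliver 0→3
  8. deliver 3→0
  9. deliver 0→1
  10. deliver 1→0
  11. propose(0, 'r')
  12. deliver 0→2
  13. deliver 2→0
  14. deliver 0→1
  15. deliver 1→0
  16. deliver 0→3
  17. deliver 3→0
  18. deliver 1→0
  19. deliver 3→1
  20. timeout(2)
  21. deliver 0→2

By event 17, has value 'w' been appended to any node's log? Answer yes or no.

yes

after 1 — propose(0,'w'): ·
after 2 — deliver 0→3: n3:back/v0/[w]
after 3 — deliver 3→0: ·
after 4 — deliver 0→1: n1:back/v0/[w]
after 5 — deliver 1→0: n0:prim/v0/[w]
after 6 — timeout(0): n0:back/v1/[w]
after 7 — deliver 0→3: n3:back/v1/[w]
after 8 — deliver 3→0: ·
after 9 — deliver 0→1: n1:prim/v1/[w]
after 10 — deliver 1→0: ·
after 11 — propose(0,'r'): ·
after 12 — deliver 0→2: n2:back/v0/[w]
after 13 — deliver 2→0: ·
after 14 — deliver 0→1: ·
after 15 — deliver 1→0: ·
after 16 — deliver 0→3: ·
after 17 — deliver 3→0: ·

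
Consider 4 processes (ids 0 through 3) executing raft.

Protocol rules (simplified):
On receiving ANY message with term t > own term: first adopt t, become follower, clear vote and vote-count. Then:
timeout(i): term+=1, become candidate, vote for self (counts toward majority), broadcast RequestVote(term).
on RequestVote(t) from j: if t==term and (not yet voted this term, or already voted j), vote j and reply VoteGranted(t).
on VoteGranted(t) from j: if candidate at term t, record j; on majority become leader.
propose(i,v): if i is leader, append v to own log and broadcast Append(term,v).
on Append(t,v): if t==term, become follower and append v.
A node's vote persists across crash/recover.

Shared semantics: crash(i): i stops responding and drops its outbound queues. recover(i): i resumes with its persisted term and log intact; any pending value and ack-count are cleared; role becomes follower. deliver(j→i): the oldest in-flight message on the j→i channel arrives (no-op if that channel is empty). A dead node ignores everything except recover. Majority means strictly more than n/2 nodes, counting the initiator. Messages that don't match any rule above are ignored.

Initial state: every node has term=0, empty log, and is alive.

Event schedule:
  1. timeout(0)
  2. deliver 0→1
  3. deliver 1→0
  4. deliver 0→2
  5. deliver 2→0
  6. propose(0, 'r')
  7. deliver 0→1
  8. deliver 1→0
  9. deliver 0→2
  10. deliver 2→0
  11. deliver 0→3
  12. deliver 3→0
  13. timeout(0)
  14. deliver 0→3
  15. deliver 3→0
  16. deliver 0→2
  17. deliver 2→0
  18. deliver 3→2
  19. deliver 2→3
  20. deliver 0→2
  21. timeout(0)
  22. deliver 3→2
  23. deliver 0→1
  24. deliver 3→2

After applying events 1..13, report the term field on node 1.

1

after 1 — timeout(0): n0:cand/t1/[-]
after 2 — deliver 0→1: n1:foll/t1/[-]
after 3 — deliver 1→0: ·
after 4 — deliver 0→2: n2:foll/t1/[-]
after 5 — deliver 2→0: n0:lead/t1/[-]
after 6 — propose(0,'r'): n0:lead/t1/[r]
after 7 — deliver 0→1: n1:foll/t1/[r]
after 8 — deliver 1→0: ·
after 9 — deliver 0→2: n2:foll/t1/[r]
after 10 — deliver 2→0: ·
after 11 — deliver 0→3: n3:foll/t1/[-]
after 12 — deliver 3→0: ·
after 13 — timeout(0): n0:cand/t2/[r]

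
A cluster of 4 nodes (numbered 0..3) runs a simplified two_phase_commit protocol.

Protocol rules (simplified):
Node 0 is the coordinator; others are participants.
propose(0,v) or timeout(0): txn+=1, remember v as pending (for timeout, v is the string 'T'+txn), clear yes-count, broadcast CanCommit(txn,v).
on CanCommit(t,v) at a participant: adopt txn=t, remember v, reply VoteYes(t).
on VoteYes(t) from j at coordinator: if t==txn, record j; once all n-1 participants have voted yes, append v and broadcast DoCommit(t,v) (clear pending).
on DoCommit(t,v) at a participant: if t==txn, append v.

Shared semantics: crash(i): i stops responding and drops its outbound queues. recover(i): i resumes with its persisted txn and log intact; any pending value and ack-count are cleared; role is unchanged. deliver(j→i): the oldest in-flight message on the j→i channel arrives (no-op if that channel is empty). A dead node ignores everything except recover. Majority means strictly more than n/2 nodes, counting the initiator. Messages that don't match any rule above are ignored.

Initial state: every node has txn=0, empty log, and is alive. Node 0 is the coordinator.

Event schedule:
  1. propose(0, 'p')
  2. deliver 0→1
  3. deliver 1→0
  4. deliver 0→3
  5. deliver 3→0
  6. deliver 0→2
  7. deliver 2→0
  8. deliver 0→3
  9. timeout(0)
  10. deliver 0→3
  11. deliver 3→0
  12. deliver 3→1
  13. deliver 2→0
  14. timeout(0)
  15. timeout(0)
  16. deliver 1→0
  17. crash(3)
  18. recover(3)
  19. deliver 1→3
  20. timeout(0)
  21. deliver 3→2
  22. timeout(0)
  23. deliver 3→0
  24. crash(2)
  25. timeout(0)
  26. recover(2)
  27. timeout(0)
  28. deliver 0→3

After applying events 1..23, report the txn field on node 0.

e1 propose(0,'p'): 0[coor,t=1,-]
e2 deliver 0→1: 1[part,t=1,-]
e3 deliver 1→0: ·
e4 deliver 0→3: 3[part,t=1,-]
e5 deliver 3→0: ·
e6 deliver 0→2: 2[part,t=1,-]
e7 deliver 2→0: 0[coor,t=1,p]
e8 deliver 0→3: 3[part,t=1,p]
e9 timeout(0): 0[coor,t=2,p]
e10 deliver 0→3: 3[part,t=2,p]
e11 deliver 3→0: ·
e12 deliver 3→1: ·
e13 deliver 2→0: ·
e14 timeout(0): 0[coor,t=3,p]
e15 timeout(0): 0[coor,t=4,p]
e16 deliver 1→0: ·
e17 crash(3): 3[✗part,t=2,p]
e18 recover(3): 3[part,t=2,p]
e19 deliver 1→3: ·
e20 timeout(0): 0[coor,t=5,p]
e21 deliver 3→2: ·
e22 timeout(0): 0[coor,t=6,p]
e23 deliver 3→0: ·

6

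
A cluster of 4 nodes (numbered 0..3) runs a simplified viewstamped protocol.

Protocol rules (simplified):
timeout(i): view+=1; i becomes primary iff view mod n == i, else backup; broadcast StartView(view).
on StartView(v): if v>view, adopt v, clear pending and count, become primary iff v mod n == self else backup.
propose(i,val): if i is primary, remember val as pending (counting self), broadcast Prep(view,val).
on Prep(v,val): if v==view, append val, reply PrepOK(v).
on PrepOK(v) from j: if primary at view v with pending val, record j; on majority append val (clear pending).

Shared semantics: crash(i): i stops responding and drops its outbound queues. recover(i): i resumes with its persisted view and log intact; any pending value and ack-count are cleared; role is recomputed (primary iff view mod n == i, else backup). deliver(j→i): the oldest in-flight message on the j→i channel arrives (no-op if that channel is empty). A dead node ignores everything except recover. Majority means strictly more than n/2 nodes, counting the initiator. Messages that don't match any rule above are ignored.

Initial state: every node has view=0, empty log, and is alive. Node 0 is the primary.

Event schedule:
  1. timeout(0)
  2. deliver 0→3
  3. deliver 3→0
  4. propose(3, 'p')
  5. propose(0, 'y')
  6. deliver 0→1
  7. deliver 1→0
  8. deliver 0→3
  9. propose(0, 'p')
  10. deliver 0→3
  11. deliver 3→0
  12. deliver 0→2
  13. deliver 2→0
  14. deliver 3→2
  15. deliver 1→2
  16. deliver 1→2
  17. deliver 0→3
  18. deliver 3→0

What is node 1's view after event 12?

1

after 1 — timeout(0): n0:back/v1/[-]
after 2 — deliver 0→3: n3:back/v1/[-]
after 3 — deliver 3→0: ·
after 4 — propose(3,'p'): ·
after 5 — propose(0,'y'): ·
after 6 — deliver 0→1: n1:prim/v1/[-]
after 7 — deliver 1→0: ·
after 8 — deliver 0→3: ·
after 9 — propose(0,'p'): ·
after 10 — deliver 0→3: ·
after 11 — deliver 3→0: ·
after 12 — deliver 0→2: n2:back/v1/[-]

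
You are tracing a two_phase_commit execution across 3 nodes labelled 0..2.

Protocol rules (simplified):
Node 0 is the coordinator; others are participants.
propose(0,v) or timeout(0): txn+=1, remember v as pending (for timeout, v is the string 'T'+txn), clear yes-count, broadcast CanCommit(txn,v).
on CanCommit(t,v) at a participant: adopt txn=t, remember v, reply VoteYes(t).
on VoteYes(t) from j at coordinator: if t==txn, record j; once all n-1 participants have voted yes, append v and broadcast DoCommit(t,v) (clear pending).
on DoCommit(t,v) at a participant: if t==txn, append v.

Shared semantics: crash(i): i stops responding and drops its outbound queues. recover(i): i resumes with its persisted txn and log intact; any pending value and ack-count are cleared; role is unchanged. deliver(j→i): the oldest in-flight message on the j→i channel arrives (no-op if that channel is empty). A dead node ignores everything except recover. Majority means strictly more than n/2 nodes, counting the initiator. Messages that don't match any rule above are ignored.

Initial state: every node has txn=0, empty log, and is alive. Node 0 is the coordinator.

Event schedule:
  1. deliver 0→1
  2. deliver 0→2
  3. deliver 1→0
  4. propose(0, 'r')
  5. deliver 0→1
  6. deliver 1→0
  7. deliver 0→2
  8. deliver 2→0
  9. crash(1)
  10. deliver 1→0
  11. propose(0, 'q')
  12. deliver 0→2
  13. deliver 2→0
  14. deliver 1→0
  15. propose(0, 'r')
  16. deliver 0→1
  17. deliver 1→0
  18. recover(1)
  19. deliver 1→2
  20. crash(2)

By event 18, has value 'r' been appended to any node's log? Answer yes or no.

after 1 — deliver 0→1: ·
after 2 — deliver 0→2: ·
after 3 — deliver 1→0: ·
after 4 — propose(0,'r'): n0:coor/t1/[-]
after 5 — deliver 0→1: n1:part/t1/[-]
after 6 — deliver 1→0: ·
after 7 — deliver 0→2: n2:part/t1/[-]
after 8 — deliver 2→0: n0:coor/t1/[r]
after 9 — crash(1): n1:✗part/t1/[-]
after 10 — deliver 1→0: ·
after 11 — propose(0,'q'): n0:coor/t2/[r]
after 12 — deliver 0→2: n2:part/t1/[r]
after 13 — deliver 2→0: ·
after 14 — deliver 1→0: ·
after 15 — propose(0,'r'): n0:coor/t3/[r]
after 16 — deliver 0→1: ·
after 17 — deliver 1→0: ·
after 18 — recover(1): n1:part/t1/[-]

yes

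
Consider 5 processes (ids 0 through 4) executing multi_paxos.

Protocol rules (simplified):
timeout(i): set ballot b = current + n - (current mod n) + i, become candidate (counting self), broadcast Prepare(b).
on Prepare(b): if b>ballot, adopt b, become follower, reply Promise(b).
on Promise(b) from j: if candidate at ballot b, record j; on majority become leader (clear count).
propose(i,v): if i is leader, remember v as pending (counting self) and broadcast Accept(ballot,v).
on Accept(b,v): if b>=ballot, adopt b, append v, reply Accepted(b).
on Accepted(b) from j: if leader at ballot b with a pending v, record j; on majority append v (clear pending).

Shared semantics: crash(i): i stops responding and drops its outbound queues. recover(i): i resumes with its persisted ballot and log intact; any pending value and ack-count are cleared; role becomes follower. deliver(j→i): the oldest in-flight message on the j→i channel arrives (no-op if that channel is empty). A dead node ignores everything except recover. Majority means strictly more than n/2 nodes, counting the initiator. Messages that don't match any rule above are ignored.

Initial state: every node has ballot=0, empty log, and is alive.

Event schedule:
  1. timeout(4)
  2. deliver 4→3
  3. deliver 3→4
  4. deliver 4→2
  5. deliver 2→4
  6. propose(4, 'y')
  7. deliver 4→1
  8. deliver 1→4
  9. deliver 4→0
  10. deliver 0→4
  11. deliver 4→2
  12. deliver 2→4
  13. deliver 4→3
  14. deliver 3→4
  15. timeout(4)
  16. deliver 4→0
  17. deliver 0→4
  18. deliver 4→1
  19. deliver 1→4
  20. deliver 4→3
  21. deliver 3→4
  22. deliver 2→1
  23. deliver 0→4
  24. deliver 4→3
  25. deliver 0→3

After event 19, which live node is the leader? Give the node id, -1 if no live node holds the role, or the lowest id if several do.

-1

after 1 — timeout(4): n4:cand/b9/[-]
after 2 — deliver 4→3: n3:foll/b9/[-]
after 3 — deliver 3→4: ·
after 4 — deliver 4→2: n2:foll/b9/[-]
after 5 — deliver 2→4: n4:lead/b9/[-]
after 6 — propose(4,'y'): ·
after 7 — deliver 4→1: n1:foll/b9/[-]
after 8 — deliver 1→4: ·
after 9 — deliver 4→0: n0:foll/b9/[-]
after 10 — deliver 0→4: ·
after 11 — deliver 4→2: n2:foll/b9/[y]
after 12 — deliver 2→4: ·
after 13 — deliver 4→3: n3:foll/b9/[y]
after 14 — deliver 3→4: n4:lead/b9/[y]
after 15 — timeout(4): n4:cand/b14/[y]
after 16 — deliver 4→0: n0:foll/b9/[y]
after 17 — deliver 0→4: ·
after 18 — deliver 4→1: n1:foll/b9/[y]
after 19 — deliver 1→4: ·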